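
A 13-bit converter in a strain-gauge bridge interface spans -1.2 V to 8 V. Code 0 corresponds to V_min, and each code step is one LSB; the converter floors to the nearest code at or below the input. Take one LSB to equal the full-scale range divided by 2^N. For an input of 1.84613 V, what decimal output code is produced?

2712

Range = 8 − (-1.2) = 9.2 V. LSB = 9.2 V / 2^13 ≈ 1.123 mV.
(V_in − V_min) × 2^13/range = (1.84613 − (-1.2)) × 8192/9.2 = 2712.380.
Floor → code = 2712.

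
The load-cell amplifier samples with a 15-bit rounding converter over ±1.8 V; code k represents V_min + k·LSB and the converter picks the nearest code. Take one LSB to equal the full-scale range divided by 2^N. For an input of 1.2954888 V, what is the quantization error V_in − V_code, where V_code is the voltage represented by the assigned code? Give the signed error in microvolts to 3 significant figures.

Range = 1.8 − (-1.8) = 3.6 V. LSB = 3.6 V / 2^15 ≈ 109.9 µV.
Position in LSBs: (1.2954888 − (-1.8)) × 32768/3.6 = 28175.8269; rounding gives k = 28176.
V_code = V_min + k × range/2^15 = -1.8 + 28176 × 3.6/32768 = 1.2955078125 V.
V_in − V_code = 1.2954888 − (1.2955078125) = −19.0 µV.

−19.0 µV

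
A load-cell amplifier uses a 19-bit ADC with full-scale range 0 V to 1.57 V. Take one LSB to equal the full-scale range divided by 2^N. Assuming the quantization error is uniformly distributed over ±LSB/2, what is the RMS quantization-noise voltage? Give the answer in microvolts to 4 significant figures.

0.8644 µV

V_FS = 1.57 V.
LSB = 1.57 V ÷ 2^19 = 1.57/524288 V = 2.99454 µV.
RMS of a uniform error over width LSB is LSB/√12 = 0.8644 µV.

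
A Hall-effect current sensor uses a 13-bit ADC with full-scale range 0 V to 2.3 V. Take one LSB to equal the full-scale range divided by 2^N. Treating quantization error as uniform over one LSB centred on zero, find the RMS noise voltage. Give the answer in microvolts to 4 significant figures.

81.05 µV

Range is 2.3 V.
One LSB is 2.3 V / 8192 = 280.762 µV.
RMS of a uniform error over width LSB is LSB/√12 = 81.05 µV.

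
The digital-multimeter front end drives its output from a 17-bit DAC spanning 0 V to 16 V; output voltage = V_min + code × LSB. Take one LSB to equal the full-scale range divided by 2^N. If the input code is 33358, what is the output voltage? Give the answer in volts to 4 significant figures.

4.072 V

Full-scale range = 16 V. LSB = 16 V / 2^17.
V_out = 0 + 33358 × (16/131072) V
      = 0 V + 4.07202 V = 4.07202 V.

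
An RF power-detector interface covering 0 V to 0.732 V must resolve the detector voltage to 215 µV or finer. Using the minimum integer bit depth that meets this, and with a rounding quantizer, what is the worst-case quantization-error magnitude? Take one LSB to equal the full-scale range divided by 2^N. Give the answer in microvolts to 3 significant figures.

Full-scale range = 0.732 V.
0.732 V / 215 µV = 3405. Since 2^11 = 2048 and 2^12 = 4096, N = 12.
LSB = 0.732 V ÷ 2^12 = 0.732/4096 V = 178.71 µV.
Max error for round-to-nearest is LSB/2 = 89.4 µV.

89.4 µV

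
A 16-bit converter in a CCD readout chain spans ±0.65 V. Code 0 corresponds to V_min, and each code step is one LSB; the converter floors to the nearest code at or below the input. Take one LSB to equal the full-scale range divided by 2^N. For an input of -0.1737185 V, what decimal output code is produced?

Span: 0.65 V − (-0.65 V) = 1.3 V. LSB = 1.3 V / 2^16 ≈ 19.84 µV.
V_in − V_min = -0.1737185 − (-0.65) = 0.4762815 V.
Divide by LSB: 0.4762815 × 65536/1.3 = 24010.4495.
Truncating gives code 24010.

24010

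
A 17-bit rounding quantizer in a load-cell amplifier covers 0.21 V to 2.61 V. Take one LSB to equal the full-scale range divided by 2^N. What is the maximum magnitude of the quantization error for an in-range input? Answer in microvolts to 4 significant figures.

The full-scale span is 2.61 − (0.21) = 2.4 V.
One LSB is 2.4 V / 131072 = 18.3105 µV.
A rounding quantizer has |error| ≤ LSB/2 = 9.155 µV.

9.155 µV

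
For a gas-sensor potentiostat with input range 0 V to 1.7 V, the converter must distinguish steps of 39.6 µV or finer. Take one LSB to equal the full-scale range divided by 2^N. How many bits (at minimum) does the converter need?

16 bits

Range is 1.7 V.
Need 2^N ≥ 1.7 V / 39.6 µV = 42930 → N_min = 16.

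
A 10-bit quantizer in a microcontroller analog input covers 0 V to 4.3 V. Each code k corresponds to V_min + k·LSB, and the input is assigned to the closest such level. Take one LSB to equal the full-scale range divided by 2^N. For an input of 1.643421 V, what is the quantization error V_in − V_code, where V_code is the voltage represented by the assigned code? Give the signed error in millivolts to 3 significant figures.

+1.53 mV

Full-scale range = 4.3 V. LSB = 4.3 V / 2^10 ≈ 4.199 mV.
(1.643421 − (0)) / LSB = 1.643421 × 1024/4.3 = 391.3635. Nearest integer: k = 391.
V_code = V_min + k × range/2^10 = 0 + 391 × 4.3/1024 = 1.641894531 V.
e = 1.643421 − (1.641894531) = +1.53 mV.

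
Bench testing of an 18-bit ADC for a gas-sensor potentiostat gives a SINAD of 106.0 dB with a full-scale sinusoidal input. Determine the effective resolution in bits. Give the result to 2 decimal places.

17.32 bits

ENOB = (106.0 − 1.76)/6.02 = 17.3156 bits.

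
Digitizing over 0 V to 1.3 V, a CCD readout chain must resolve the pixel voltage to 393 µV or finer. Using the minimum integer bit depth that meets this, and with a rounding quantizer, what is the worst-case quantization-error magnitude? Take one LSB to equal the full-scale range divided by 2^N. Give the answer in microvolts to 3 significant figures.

159 µV

Range is 1.3 V.
Levels needed ≥ 1.3/393 µV = 3308. 2^12 = 4096 suffices, so N_min = 12.
One LSB is 1.3 V / 4096 = 317.38 µV.
Half an LSB is 159 µV.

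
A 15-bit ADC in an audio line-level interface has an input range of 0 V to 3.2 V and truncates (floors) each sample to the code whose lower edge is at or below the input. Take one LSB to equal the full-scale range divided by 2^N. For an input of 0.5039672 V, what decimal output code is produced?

5160

V_FS = 3.2 V. LSB = 3.2 V / 2^15 ≈ 97.66 µV.
code = ⌊(V_in − V_min)/LSB⌋ = ⌊(V_in − V_min) × 2^15 / range⌋
     = ⌊(0.5039672 − (0)) × 32768 / 3.2⌋ = ⌊0.5039672 × 32768/3.2⌋
     = ⌊5160.624⌋ = 5160.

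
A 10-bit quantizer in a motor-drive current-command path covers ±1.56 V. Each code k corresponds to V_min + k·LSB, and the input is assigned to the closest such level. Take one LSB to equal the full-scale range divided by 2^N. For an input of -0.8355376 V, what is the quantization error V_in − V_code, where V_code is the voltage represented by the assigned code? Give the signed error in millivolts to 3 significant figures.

−0.694 mV

Span: 1.56 V − (-1.56 V) = 3.12 V. LSB = 3.12 V / 2^10 ≈ 3.047 mV.
Position in LSBs: (-0.8355376 − (-1.56)) × 1024/3.12 = 237.7723; rounding gives k = 238.
V_code = -1.56 + (238/1024) × 3.12 = -0.8348437500 V.
e = -0.8355376 − (-0.8348437500) = −0.694 mV.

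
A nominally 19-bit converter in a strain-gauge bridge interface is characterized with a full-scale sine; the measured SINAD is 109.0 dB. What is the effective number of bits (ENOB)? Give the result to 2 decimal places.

17.81 bits

ENOB = (SINAD − 1.76) / 6.02 = (109.0 − 1.76) / 6.02 = 107.24 / 6.02 = 17.8140.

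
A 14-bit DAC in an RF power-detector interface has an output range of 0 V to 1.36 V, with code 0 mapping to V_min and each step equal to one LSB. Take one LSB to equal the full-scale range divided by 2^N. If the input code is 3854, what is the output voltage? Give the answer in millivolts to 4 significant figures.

319.9 mV

Full-scale range = 1.36 V. LSB = 1.36 V / 2^14.
Output = V_min + (3854/16384) × range = 0 + 0.235229 × 1.36 V
      = 0 + 0.319912 = 0.319912 V.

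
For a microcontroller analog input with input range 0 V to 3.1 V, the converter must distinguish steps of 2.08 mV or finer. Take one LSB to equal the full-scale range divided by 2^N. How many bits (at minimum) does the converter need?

Span = 3.1 V.
Need 2^N ≥ 3.1 V / 2.08 mV = 1490 → N_min = 11.

11 bits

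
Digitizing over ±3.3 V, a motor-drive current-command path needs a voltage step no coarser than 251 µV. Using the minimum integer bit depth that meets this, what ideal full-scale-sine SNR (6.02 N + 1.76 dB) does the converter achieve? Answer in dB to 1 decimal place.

Span: 3.3 V − (-3.3 V) = 6.6 V.
Levels needed ≥ 6.6/251 µV = 26290. 2^15 = 32768 suffices, so N_min = 15.
SNR = 6.02 × 15 + 1.76 = 92.06 dB.

92.1 dB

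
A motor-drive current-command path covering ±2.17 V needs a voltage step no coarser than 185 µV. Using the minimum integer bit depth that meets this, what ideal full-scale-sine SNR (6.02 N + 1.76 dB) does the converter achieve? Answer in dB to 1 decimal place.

92.1 dB

Full-scale range = 2.17 V − (-2.17 V) = 4.34 V.
Need 2^N ≥ 4.34 V / 185 µV = 23460 → N_min = 15.
SNR = 6.02 × 15 + 1.76 = 92.06 dB.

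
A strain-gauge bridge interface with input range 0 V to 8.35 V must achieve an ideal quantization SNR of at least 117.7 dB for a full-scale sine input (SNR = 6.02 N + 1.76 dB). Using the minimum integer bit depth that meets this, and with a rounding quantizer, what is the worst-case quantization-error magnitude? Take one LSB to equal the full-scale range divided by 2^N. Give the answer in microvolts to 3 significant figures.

3.98 µV

V_FS = 8.35 V.
N ≥ (117.7 − 1.76)/6.02 = 19.259 → N_min = 20.
LSB = 8.35 V / 2^20 = 7.9632 µV.
Max error for round-to-nearest is LSB/2 = 3.98 µV.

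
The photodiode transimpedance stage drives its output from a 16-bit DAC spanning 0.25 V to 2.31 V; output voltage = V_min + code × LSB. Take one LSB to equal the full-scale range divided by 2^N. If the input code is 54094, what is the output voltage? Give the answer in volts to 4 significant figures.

1.950 V

Full-scale range = 2.31 V − (0.25 V) = 2.06 V. LSB = 2.06 V / 2^16.
Output = V_min + (54094/65536) × range = 0.25 + 0.825409 × 2.06 V
      = 0.25 V + 1.70034 V = 1.95034 V.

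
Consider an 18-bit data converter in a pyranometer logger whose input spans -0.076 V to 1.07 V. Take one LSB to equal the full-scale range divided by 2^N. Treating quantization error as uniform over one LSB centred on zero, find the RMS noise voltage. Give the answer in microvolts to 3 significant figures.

Full-scale range = 1.07 V − (-0.076 V) = 1.146 V.
Step size = 1.146/262144 V = 4.3716 µV.
V_rms = LSB/√12 = 4.3716 µV / √12 = 1.26 µV.

1.26 µV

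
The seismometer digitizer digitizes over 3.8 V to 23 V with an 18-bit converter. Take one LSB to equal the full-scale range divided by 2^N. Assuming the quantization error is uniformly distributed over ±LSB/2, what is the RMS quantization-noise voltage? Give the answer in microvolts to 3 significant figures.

21.1 µV

Full-scale range = 23 V − (3.8 V) = 19.2 V.
LSB = 19.2 V ÷ 2^18 = 19.2/262144 V = 73.242 µV.
RMS of a uniform error over width LSB is LSB/√12 = 21.1 µV.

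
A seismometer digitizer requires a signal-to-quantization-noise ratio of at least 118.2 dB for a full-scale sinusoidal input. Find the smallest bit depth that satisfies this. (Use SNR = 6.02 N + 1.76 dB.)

6.02 N + 1.76 ≥ 118.2 gives N ≥ 19.342, so the minimum integer is 20.

20 bits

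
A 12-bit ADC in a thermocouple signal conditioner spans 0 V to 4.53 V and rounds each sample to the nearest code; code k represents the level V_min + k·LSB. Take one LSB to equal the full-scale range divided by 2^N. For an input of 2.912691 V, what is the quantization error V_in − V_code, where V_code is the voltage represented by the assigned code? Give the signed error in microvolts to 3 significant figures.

−400 µV

V_FS = 4.53 V. LSB = 4.53 V / 2^12 ≈ 1.106 mV.
Position in LSBs: (2.912691 − (0)) × 4096/4.53 = 2633.6385; rounding gives k = 2634.
V_code = 0 + (2634/4096) × 4.53 = 2.913090820 V.
V_in − V_code = 2.912691 − (2.913090820) = −400 µV.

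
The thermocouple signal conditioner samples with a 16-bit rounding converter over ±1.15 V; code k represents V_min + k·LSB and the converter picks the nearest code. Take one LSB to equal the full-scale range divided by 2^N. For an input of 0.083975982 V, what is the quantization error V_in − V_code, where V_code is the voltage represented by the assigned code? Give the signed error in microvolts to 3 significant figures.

Full-scale range = 1.15 V − (-1.15 V) = 2.3 V. LSB = 2.3 V / 2^16 ≈ 35.10 µV.
(0.083975982 − (-1.15)) / LSB = 1.233975982 × 65536/2.3 = 35160.8043. Nearest integer: k = 35161.
V_code = -1.15 + (35161/65536) × 2.3 = 0.083982849121 V.
V_in − V_code = 0.083975982 − (0.083982849121) = −6.87 µV.

−6.87 µV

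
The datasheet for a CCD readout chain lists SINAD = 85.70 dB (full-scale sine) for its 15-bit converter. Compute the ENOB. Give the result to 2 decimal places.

Inverting SNR = 6.02 N + 1.76: N_eff = (85.70 − 1.76)/6.02 = 13.9435.

13.94 bits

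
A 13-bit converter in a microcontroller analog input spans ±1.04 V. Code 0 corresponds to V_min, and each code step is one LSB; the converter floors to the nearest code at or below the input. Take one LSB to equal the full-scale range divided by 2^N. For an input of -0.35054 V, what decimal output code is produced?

2715

Span: 1.04 V − (-1.04 V) = 2.08 V. LSB = 2.08 V / 2^13 ≈ 253.9 µV.
(V_in − V_min) × 2^13/range = (-0.35054 − (-1.04)) × 8192/2.08 = 2715.412.
Floor → code = 2715.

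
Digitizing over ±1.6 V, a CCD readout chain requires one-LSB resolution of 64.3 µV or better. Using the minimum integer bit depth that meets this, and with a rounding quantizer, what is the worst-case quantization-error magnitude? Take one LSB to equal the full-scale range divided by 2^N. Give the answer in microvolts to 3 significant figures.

Full-scale range = 1.6 V − (-1.6 V) = 3.2 V.
3.2 V / 64.3 µV = 49770. Since 2^15 = 32768 and 2^16 = 65536, N = 16.
LSB = 3.2 V / 2^16 = 48.828 µV.
Max error for round-to-nearest is LSB/2 = 24.4 µV.

24.4 µV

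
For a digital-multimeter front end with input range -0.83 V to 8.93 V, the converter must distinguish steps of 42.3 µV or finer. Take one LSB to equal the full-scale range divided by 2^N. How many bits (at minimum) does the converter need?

18 bits

Full-scale range = 8.93 V − (-0.83 V) = 9.76 V.
Required number of levels: 9.76/42.3 µV = 230730; smallest N with 2^N ≥ that is 18.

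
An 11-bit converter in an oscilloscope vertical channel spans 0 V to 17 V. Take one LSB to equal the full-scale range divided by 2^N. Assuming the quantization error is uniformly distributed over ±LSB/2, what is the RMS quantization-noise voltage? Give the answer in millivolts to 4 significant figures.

Range is 17 V.
Step size = 17/2048 V = 8.30078 mV.
σ_q = LSB/√12 = 8.30078 mV/3.4641 = 2.396 mV.

2.396 mV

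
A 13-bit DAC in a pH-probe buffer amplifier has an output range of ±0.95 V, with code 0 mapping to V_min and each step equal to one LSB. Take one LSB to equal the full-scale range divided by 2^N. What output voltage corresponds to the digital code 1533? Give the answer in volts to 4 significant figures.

-0.5944 V

The full-scale span is 0.95 − (-0.95) = 1.9 V. LSB = 1.9 V / 2^13.
Output = V_min + (1533/8192) × range = -0.95 + 0.187134 × 1.9 V
      = -0.95 V + 0.355554 V = -0.594446 V.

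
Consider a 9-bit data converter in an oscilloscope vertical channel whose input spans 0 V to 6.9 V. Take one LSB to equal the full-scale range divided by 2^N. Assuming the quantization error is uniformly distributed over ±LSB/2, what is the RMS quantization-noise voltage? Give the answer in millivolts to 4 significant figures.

3.890 mV

Span = 6.9 V.
Step size = 6.9/512 V = 13.4766 mV.
V_rms = LSB/√12 = 13.4766 mV / √12 = 3.890 mV.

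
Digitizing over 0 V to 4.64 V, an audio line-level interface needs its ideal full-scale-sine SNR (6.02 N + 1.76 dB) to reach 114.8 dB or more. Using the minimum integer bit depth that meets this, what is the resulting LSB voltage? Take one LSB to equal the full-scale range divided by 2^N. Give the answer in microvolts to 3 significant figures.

Full-scale range = 4.64 V.
6.02 N + 1.76 ≥ 114.8 gives N ≥ 18.777, so the minimum integer is 19.
Step size = 4.64/524288 V = 8.85 µV.

8.85 µV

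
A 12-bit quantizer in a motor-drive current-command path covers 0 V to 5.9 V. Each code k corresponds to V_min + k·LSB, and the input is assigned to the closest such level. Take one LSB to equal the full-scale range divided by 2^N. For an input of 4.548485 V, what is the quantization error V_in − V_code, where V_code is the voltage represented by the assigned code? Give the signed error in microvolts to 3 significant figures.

V_FS = 5.9 V. LSB = 5.9 V / 2^12 ≈ 1.440 mV.
(V_in − V_min)/LSB = (4.548485 − (0)) × 4096/5.9 = 3157.7279 → nearest code k = 3158.
V_code = 0 + (3158/4096) × 5.9 = 4.548876953 V.
V_in − V_code = 4.548485 − (4.548876953) = −392 µV.

−392 µV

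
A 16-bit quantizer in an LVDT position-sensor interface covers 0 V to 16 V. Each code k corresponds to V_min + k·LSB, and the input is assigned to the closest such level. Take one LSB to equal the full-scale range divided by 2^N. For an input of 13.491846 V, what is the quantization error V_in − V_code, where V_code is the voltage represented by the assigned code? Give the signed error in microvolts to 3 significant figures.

−97.4 µV

Full-scale range = 16 V. LSB = 16 V / 2^16 ≈ 244.1 µV.
(V_in − V_min)/LSB = (13.491846 − (0)) × 65536/16 = 55262.6012 → nearest code k = 55263.
V_code = 0 + (55263/65536) × 16 = 13.491943359 V.
V_in − V_code = 13.491846 − (13.491943359) = −97.4 µV.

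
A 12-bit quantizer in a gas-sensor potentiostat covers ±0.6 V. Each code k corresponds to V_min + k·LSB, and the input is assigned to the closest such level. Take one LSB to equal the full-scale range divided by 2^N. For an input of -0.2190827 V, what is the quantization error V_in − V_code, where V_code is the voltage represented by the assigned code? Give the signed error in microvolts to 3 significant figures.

The full-scale span is 0.6 − (-0.6) = 1.2 V. LSB = 1.2 V / 2^12 ≈ 293.0 µV.
Position in LSBs: (-0.2190827 − (-0.6)) × 4096/1.2 = 1300.1977; rounding gives k = 1300.
Reconstructed level: -0.6 + 1300 × 1.2/4096 V = -0.2191406250 V.
Error = V_in − V_code = -0.2190827 − (-0.2191406250) = +57.9 µV.

+57.9 µV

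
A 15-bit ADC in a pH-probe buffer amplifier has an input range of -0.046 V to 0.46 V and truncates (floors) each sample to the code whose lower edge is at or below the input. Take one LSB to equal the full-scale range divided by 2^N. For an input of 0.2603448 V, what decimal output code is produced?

19838

Full-scale range = 0.46 V − (-0.046 V) = 0.506 V. LSB = 0.506 V / 2^15 ≈ 15.44 µV.
code = ⌊(V_in − V_min)/LSB⌋ = ⌊(V_in − V_min) × 2^15 / range⌋
     = ⌊(0.2603448 − (-0.046)) × 32768 / 0.506⌋ = ⌊0.3063448 × 32768/0.506⌋
     = ⌊19838.550⌋ = 19838.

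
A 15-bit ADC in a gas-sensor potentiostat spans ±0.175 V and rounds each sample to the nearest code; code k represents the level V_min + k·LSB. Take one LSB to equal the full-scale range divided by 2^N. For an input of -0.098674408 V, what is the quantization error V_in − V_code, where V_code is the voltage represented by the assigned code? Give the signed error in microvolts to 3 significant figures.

Full-scale range = 0.175 V − (-0.175 V) = 0.35 V. LSB = 0.35 V / 2^15 ≈ 10.68 µV.
Position in LSBs: (-0.098674408 − (-0.175)) × 32768/0.35 = 7145.8200; rounding gives k = 7146.
V_code = -0.175 + (7146/32768) × 0.35 = -0.098672485352 V.
e = -0.098674408 − (-0.098672485352) = −1.92 µV.

−1.92 µV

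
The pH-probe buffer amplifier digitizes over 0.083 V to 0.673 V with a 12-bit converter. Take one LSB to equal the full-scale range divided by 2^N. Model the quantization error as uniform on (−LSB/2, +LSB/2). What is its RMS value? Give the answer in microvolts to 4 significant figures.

41.58 µV

Range = 0.673 − (0.083) = 0.59 V.
One LSB is 0.59 V / 4096 = 144.043 µV.
For a uniform distribution on [−LSB/2, +LSB/2], V_rms = LSB/√12 = 144.043 µV/3.4641 = 41.58 µV.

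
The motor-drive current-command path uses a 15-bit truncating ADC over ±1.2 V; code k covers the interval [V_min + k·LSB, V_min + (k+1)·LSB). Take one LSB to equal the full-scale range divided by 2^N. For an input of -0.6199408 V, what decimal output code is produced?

7919

Full-scale range = 1.2 V − (-1.2 V) = 2.4 V. LSB = 2.4 V / 2^15 ≈ 73.24 µV.
code = ⌊(V_in − V_min)/LSB⌋ = ⌊(V_in − V_min) × 2^15 / range⌋
     = ⌊(-0.6199408 − (-1.2)) × 32768 / 2.4⌋ = ⌊0.5800592 × 32768/2.4⌋
     = ⌊7919.742⌋ = 7919.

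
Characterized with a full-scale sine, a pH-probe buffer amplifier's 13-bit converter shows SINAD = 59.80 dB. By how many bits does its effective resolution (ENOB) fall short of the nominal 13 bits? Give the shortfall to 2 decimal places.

ENOB = (SINAD − 1.76)/6.02 = (59.80 − 1.76)/6.02 = 9.6412 bits.
Lost resolution: 13 − 9.6412 = 3.3588 bits.

3.36 bits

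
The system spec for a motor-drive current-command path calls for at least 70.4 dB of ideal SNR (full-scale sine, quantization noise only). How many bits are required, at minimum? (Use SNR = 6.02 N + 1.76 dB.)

12 bits

Solving 6.02 N ≥ 70.4 − 1.76: N ≥ 11.402. Round up → N = 12.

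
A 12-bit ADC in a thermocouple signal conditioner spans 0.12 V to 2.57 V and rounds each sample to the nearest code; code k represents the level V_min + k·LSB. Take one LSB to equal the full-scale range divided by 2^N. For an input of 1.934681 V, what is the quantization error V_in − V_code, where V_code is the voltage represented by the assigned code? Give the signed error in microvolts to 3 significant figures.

Span: 2.57 V − (0.12 V) = 2.45 V. LSB = 2.45 V / 2^12 ≈ 0.5981 mV.
(V_in − V_min)/LSB = (1.934681 − (0.12)) × 4096/2.45 = 3033.8504 → nearest code k = 3034.
V_code = V_min + k × range/2^12 = 0.12 + 3034 × 2.45/4096 = 1.934770508 V.
Error = V_in − V_code = 1.934681 − (1.934770508) = −89.5 µV.

−89.5 µV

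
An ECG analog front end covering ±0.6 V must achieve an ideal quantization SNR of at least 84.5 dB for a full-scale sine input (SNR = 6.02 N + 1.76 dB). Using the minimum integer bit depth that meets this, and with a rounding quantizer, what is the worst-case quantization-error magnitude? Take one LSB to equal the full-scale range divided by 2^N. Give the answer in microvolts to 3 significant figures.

Full-scale range = 0.6 V − (-0.6 V) = 1.2 V.
Solving 6.02 N ≥ 84.5 − 1.76: N ≥ 13.744. Round up → N = 14.
LSB = 1.2 V ÷ 2^14 = 1.2/16384 V = 73.242 µV.
Half an LSB is 36.6 µV.

36.6 µV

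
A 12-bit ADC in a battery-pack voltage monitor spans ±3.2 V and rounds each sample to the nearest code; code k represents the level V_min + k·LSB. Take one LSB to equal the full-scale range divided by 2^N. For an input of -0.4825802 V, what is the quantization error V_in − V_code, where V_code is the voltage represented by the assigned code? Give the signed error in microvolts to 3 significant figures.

+232 µV

Span: 3.2 V − (-3.2 V) = 6.4 V. LSB = 6.4 V / 2^12 ≈ 1.563 mV.
(-0.4825802 − (-3.2)) / LSB = 2.7174198 × 4096/6.4 = 1739.1487. Nearest integer: k = 1739.
Reconstructed level: -3.2 + 1739 × 6.4/4096 V = -0.4828125000 V.
Error = V_in − V_code = -0.4825802 − (-0.4828125000) = +232 µV.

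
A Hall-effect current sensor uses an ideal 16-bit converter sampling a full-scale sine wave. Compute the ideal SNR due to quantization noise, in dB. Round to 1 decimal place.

98.1 dB

For an ideal N-bit converter with full-scale sine input, SNR = 6.02 N + 1.76 dB. SNR = 6.02 × 16 + 1.76 = 96.32 + 1.76 = 98.08 dB.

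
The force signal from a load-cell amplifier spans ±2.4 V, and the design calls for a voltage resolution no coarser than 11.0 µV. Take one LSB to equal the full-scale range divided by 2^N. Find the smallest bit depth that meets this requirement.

19 bits

Full-scale range = 2.4 V − (-2.4 V) = 4.8 V.
4.8 V / 11.0 µV = 436400. Since 2^18 = 262144 and 2^19 = 524288, N = 19.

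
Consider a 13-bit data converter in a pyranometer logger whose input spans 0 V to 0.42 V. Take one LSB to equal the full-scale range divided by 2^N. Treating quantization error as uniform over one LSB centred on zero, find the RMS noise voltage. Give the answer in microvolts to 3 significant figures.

14.8 µV

Full-scale range = 0.42 V.
One LSB is 0.42 V / 8192 = 51.270 µV.
σ_q = LSB/√12 = 51.270 µV/3.4641 = 14.8 µV.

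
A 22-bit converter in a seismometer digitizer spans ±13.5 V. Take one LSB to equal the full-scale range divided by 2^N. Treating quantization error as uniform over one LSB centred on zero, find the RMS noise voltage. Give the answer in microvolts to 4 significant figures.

1.858 µV

Range = 13.5 − (-13.5) = 27 V.
LSB = 27 V ÷ 2^22 = 27/4194304 V = 6.43730 µV.
RMS of a uniform error over width LSB is LSB/√12 = 1.858 µV.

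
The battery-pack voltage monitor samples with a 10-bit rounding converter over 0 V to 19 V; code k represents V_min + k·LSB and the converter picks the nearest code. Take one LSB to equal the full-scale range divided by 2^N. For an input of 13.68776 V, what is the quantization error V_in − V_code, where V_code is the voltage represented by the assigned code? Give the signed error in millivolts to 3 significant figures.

Span = 19 V. LSB = 19 V / 2^10 ≈ 18.55 mV.
(V_in − V_min)/LSB = (13.68776 − (0)) × 1024/19 = 737.6982 → nearest code k = 738.
V_code = V_min + k × range/2^10 = 0 + 738 × 19/1024 = 13.69335938 V.
V_in − V_code = 13.68776 − (13.69335938) = −5.60 mV.

−5.60 mV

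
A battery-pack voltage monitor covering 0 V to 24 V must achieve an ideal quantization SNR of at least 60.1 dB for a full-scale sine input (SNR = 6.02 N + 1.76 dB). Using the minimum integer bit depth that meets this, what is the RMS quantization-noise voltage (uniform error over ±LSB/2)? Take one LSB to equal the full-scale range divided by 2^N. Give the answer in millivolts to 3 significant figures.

6.77 mV

Full-scale range = 24 V.
Solving 6.02 N ≥ 60.1 − 1.76: N ≥ 9.691. Round up → N = 10.
LSB = 24 V / 2^10 = 23.438 mV.
σ_q = LSB/√12 = 23.438 mV/3.4641 = 6.77 mV.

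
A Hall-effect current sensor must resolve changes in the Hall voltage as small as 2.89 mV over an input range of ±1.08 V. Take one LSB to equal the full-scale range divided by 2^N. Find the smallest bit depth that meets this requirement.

10 bits

Range = 1.08 − (-1.08) = 2.16 V.
Levels needed ≥ 2.16/2.89 mV = 747.4. 2^10 = 1024 suffices, so N_min = 10.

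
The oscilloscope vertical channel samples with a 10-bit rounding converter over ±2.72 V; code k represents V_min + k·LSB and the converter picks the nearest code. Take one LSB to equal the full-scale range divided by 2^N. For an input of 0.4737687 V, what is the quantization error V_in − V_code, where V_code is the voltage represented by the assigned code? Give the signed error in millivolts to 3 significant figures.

Full-scale range = 2.72 V − (-2.72 V) = 5.44 V. LSB = 5.44 V / 2^10 ≈ 5.313 mV.
(V_in − V_min)/LSB = (0.4737687 − (-2.72)) × 1024/5.44 = 601.1800 → nearest code k = 601.
V_code = -2.72 + (601/1024) × 5.44 = 0.4728125000 V.
V_in − V_code = 0.4737687 − (0.4728125000) = +0.956 mV.

+0.956 mV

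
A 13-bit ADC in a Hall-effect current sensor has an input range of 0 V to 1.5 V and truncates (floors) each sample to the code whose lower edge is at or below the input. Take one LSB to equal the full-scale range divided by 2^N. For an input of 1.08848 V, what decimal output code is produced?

Span = 1.5 V. LSB = 1.5 V / 2^13 ≈ 183.1 µV.
code = ⌊(V_in − V_min)/LSB⌋ = ⌊(V_in − V_min) × 2^13 / range⌋
     = ⌊(1.08848 − (0)) × 8192 / 1.5⌋ = ⌊1.08848 × 8192/1.5⌋
     = ⌊5944.552⌋ = 5944.

5944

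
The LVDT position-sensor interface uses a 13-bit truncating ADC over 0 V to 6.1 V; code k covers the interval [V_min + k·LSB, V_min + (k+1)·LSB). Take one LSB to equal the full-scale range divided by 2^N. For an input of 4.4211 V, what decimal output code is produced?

V_FS = 6.1 V. LSB = 6.1 V / 2^13 ≈ 0.7446 mV.
(V_in − V_min) × 2^13/range = (4.4211 − (0)) × 8192/6.1 = 5937.320.
Floor → code = 5937.

5937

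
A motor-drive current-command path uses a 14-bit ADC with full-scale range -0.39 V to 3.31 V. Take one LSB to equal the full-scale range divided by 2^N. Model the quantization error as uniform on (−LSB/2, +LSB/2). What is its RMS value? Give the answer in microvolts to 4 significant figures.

Range = 3.31 − (-0.39) = 3.7 V.
LSB = 3.7 V ÷ 2^14 = 3.7/16384 V = 225.830 µV.
For a uniform distribution on [−LSB/2, +LSB/2], V_rms = LSB/√12 = 225.830 µV/3.4641 = 65.19 µV.

65.19 µV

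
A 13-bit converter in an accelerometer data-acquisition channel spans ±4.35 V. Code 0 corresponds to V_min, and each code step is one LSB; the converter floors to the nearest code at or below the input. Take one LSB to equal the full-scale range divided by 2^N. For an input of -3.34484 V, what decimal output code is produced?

Span: 4.35 V − (-4.35 V) = 8.7 V. LSB = 8.7 V / 2^13 ≈ 1.062 mV.
(V_in − V_min) × 2^13/range = (-3.34484 − (-4.35)) × 8192/8.7 = 946.468.
Floor → code = 946.

946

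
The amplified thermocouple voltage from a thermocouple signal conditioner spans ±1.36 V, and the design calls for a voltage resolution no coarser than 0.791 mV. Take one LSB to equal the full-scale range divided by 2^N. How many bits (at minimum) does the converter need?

12 bits

Full-scale range = 1.36 V − (-1.36 V) = 2.72 V.
Need 2^N ≥ 2.72 V / 0.791 mV = 3439 → N_min = 12.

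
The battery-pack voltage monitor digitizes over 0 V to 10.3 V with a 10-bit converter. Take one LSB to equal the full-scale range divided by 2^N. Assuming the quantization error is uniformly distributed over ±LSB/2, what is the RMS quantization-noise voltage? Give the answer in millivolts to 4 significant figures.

2.904 mV

Range is 10.3 V.
One LSB is 10.3 V / 1024 = 10.0586 mV.
RMS of a uniform error over width LSB is LSB/√12 = 2.904 mV.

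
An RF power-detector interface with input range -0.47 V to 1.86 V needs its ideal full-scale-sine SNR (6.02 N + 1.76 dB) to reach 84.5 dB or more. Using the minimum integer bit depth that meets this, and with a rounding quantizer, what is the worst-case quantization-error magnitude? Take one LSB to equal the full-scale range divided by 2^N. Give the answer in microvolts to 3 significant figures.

71.1 µV

The full-scale span is 1.86 − (-0.47) = 2.33 V.
Solving 6.02 N ≥ 84.5 − 1.76: N ≥ 13.744. Round up → N = 14.
One LSB is 2.33 V / 16384 = 142.21 µV.
|e|_max = LSB/2 = 71.1 µV.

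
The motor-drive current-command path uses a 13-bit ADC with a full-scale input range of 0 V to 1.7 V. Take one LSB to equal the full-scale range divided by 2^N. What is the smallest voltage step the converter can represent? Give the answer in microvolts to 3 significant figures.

Range is 1.7 V.
2^13 = 8192 levels.
One LSB is 1.7 V / 8192 = 208 µV.

208 µV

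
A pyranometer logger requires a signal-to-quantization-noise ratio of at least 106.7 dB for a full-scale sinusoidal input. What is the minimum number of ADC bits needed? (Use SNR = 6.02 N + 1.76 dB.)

18 bits

Required N = ⌈(106.7 − 1.76)/6.02⌉ = ⌈17.432⌉ = 18.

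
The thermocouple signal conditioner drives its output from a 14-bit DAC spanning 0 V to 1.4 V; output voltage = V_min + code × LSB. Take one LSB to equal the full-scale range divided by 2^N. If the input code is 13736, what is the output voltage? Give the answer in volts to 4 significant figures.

1.174 V

Range is 1.4 V. LSB = 1.4 V / 2^14.
Output = V_min + (13736/16384) × range = 0 + 0.838379 × 1.4 V
      = 0 + 1.17373 = 1.17373 V.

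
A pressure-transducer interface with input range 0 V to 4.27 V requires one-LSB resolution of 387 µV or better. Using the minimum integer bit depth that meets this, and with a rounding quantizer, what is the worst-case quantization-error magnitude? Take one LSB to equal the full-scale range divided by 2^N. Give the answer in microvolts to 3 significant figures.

130 µV

V_FS = 4.27 V.
Levels needed ≥ 4.27/387 µV = 11030. 2^14 = 16384 suffices, so N_min = 14.
LSB = 4.27 V / 2^14 = 260.62 µV.
Half an LSB is 130 µV.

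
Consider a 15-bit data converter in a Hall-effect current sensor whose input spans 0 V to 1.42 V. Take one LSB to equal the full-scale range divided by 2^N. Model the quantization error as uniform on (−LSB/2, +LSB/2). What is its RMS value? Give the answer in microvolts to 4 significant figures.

Range is 1.42 V.
LSB = 1.42 V / 2^15 = 43.3350 µV.
σ_q = LSB/√12 = 43.3350 µV/3.4641 = 12.51 µV.

12.51 µV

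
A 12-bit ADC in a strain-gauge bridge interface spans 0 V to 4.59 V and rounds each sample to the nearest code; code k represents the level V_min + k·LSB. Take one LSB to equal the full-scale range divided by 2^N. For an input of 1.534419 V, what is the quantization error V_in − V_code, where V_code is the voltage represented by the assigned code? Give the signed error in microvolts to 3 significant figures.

Full-scale range = 4.59 V. LSB = 4.59 V / 2^12 ≈ 1.121 mV.
(1.534419 − (0)) / LSB = 1.534419 × 4096/4.59 = 1369.2767. Nearest integer: k = 1369.
Reconstructed level: 0 + 1369 × 4.59/4096 V = 1.534108887 V.
Error = V_in − V_code = 1.534419 − (1.534108887) = +310 µV.

+310 µV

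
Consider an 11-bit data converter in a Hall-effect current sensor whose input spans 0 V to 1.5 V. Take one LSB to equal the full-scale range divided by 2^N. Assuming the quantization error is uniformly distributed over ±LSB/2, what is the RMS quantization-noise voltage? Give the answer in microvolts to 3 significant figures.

Span = 1.5 V.
LSB = 1.5 V ÷ 2^11 = 1.5/2048 V = 0.73242 mV.
RMS of a uniform error over width LSB is LSB/√12 = 211 µV.

211 µV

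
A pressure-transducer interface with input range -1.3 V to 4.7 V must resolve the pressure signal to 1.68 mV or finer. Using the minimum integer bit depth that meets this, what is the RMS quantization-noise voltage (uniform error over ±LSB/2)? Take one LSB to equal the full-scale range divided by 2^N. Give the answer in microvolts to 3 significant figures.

423 µV

Span: 4.7 V − (-1.3 V) = 6 V.
6 V / 1.68 mV = 3571. Since 2^11 = 2048 and 2^12 = 4096, N = 12.
LSB = 6 V / 2^12 = 1.4648 mV.
σ_q = LSB/√12 = 1.4648 mV/3.4641 = 423 µV.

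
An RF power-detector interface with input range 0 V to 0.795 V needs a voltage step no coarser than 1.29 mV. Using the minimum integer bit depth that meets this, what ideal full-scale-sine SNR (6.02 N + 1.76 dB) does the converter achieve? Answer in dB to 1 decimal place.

Span = 0.795 V.
0.795 V / 1.29 mV = 616.3. Since 2^9 = 512 and 2^10 = 1024, N = 10.
Ideal SNR at N = 10: 6.02·10 + 1.76 = 62.0 dB.

62.0 dB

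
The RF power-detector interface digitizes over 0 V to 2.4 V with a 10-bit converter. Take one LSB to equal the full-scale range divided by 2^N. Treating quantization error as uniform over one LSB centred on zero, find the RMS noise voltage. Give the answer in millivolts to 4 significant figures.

0.6766 mV

V_FS = 2.4 V.
LSB = 2.4 V / 2^10 = 2.34375 mV.
RMS of a uniform error over width LSB is LSB/√12 = 0.6766 mV.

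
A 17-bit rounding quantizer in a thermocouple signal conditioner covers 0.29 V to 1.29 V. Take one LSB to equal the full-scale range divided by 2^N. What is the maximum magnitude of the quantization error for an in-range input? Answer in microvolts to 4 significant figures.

Full-scale range = 1.29 V − (0.29 V) = 1 V.
Step size = 1/131072 V = 7.62939 µV.
Worst-case error for round-to-nearest is half an LSB: 3.815 µV.

3.815 µV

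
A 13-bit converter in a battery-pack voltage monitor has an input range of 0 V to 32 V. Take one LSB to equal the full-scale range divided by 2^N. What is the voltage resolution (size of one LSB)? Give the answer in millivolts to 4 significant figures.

3.906 mV

V_FS = 32 V.
There are 2^13 = 8192 steps.
Step size = 32/8192 V = 3.906 mV.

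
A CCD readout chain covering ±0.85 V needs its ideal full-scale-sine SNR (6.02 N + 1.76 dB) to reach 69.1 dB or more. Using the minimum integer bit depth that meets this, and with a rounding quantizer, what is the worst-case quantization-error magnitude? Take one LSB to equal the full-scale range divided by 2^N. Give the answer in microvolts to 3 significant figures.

208 µV

Range = 0.85 − (-0.85) = 1.7 V.
Solving 6.02 N ≥ 69.1 − 1.76: N ≥ 11.186. Round up → N = 12.
Step size = 1.7/4096 V = 415.04 µV.
|e|_max = LSB/2 = 208 µV.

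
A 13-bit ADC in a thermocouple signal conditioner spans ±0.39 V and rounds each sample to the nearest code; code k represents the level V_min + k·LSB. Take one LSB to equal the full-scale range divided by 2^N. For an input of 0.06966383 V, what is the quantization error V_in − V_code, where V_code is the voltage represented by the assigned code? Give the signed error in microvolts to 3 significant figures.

Span: 0.39 V − (-0.39 V) = 0.78 V. LSB = 0.78 V / 2^13 ≈ 95.21 µV.
(0.06966383 − (-0.39)) / LSB = 0.45966383 × 8192/0.78 = 4827.6488. Nearest integer: k = 4828.
V_code = -0.39 + (4828/8192) × 0.78 = 0.06969726563 V.
e = 0.06966383 − (0.06969726563) = −33.4 µV.

−33.4 µV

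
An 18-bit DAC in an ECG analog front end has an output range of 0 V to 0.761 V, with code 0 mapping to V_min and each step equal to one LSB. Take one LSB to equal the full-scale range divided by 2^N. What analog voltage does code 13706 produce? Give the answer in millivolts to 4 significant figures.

Range is 0.761 V. LSB = 0.761 V / 2^18.
Output = V_min + (13706/262144) × range = 0 + 0.0522842 × 0.761 V
      = 0 V + 0.0397883 V = 0.0397883 V.

39.79 mV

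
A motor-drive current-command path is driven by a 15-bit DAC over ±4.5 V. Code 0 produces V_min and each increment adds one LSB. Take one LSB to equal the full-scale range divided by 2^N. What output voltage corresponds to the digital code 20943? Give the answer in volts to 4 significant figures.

1.252 V

The full-scale span is 4.5 − (-4.5) = 9 V. LSB = 9 V / 2^15.
Output = V_min + (20943/32768) × range = -4.5 + 0.639130 × 9 V
      = -4.5 V + 5.75217 V = 1.25217 V.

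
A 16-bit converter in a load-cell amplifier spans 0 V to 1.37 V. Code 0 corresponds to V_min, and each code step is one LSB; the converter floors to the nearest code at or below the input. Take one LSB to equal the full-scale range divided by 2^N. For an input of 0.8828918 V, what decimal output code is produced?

Range is 1.37 V. LSB = 1.37 V / 2^16 ≈ 20.90 µV.
code = ⌊(V_in − V_min)/LSB⌋ = ⌊(V_in − V_min) × 2^16 / range⌋
     = ⌊(0.8828918 − (0)) × 65536 / 1.37⌋ = ⌊0.8828918 × 65536/1.37⌋
     = ⌊42234.450⌋ = 42234.

42234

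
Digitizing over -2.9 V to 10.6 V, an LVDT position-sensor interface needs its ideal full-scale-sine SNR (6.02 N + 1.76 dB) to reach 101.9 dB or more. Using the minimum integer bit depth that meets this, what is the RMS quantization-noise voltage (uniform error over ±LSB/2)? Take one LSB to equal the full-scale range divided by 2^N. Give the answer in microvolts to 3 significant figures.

29.7 µV

Span: 10.6 V − (-2.9 V) = 13.5 V.
Solving 6.02 N ≥ 101.9 − 1.76: N ≥ 16.635. Round up → N = 17.
LSB = 13.5 V / 2^17 = 103.00 µV.
σ_q = LSB/√12 = 103.00 µV/3.4641 = 29.7 µV.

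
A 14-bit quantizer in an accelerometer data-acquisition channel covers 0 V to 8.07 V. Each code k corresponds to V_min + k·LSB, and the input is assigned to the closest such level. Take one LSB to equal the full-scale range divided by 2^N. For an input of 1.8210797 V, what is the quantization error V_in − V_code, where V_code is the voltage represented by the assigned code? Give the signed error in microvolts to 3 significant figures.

V_FS = 8.07 V. LSB = 8.07 V / 2^14 ≈ 492.6 µV.
(1.8210797 − (0)) / LSB = 1.8210797 × 16384/8.07 = 3697.2205. Nearest integer: k = 3697.
V_code = 0 + (3697/16384) × 8.07 = 1.8209710693 V.
V_in − V_code = 1.8210797 − (1.8209710693) = +109 µV.

+109 µV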